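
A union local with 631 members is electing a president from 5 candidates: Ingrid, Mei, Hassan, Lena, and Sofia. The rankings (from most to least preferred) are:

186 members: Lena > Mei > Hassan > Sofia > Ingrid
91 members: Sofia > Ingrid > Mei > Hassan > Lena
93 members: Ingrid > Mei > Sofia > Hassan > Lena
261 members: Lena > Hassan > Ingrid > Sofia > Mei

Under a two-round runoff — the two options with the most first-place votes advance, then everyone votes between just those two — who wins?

Lena

Round 1 first-place votes: Ingrid 93, Mei 0, Hassan 0, Lena 447, Sofia 91.
Lena and Ingrid advance.
Runoff: Lena is preferred to Ingrid by 447 voters; Ingrid by 184.
Lena wins the runoff.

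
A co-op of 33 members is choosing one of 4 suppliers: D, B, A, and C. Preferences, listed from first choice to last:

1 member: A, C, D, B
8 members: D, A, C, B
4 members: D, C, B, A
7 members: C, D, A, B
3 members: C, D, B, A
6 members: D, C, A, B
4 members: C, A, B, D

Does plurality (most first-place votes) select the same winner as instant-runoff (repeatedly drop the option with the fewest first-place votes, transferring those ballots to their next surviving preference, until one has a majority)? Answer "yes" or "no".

yes

Plurality — first-place votes: D 18, B 0, A 1, C 14. Winner: D.
Instant-runoff — R1 D 18, B 0, A 1, C 14 (D winner). Winner: D.
The two methods agree.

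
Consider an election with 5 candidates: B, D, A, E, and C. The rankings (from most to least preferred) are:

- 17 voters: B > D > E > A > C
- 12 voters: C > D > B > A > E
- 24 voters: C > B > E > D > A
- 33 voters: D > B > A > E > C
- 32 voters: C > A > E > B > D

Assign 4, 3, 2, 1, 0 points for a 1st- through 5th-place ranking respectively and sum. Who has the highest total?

B: 17·4 + 12·2 + 24·3 + 33·3 + 32·1 = 295
D: 17·3 + 12·3 + 24·1 + 33·4 + 32·0 = 243
A: 17·1 + 12·1 + 24·0 + 33·2 + 32·3 = 191
E: 17·2 + 12·0 + 24·2 + 33·1 + 32·2 = 179
C: 17·0 + 12·4 + 24·4 + 33·0 + 32·4 = 272
B has the highest Borda score (295).

B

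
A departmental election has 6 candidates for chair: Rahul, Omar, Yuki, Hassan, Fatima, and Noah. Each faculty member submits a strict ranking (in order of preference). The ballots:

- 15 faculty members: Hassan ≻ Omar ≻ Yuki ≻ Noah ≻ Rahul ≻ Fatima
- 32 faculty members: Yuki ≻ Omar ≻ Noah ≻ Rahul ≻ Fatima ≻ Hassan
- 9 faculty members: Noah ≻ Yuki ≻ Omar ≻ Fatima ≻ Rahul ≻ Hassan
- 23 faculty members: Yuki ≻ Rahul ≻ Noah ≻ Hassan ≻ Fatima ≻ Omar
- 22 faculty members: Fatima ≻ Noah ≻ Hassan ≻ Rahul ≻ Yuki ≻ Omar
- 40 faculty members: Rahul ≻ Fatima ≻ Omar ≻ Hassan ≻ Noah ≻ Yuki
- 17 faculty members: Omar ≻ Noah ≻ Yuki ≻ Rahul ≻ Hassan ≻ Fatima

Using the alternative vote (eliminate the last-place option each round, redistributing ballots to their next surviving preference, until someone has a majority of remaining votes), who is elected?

Round 1: Rahul 40, Omar 17, Yuki 55, Hassan 15, Fatima 22, Noah 9. Eliminate Noah.
Round 2: Rahul 40, Omar 17, Yuki 64, Hassan 15, Fatima 22. Eliminate Hassan.
Round 3: Rahul 40, Omar 32, Yuki 64, Fatima 22. Eliminate Fatima.
Round 4: Rahul 62, Omar 32, Yuki 64. Eliminate Omar.
Round 5: Rahul 62, Yuki 96. Yuki has a majority.

Yuki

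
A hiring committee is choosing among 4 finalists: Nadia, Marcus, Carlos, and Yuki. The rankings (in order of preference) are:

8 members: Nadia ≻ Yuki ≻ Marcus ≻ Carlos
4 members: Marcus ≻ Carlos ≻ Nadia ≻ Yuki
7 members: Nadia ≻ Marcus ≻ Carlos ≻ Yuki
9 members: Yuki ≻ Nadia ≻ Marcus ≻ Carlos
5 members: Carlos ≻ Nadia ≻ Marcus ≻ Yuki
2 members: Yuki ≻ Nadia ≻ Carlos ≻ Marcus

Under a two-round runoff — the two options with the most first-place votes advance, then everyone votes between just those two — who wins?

Round 1 first-place votes: Nadia 15, Marcus 4, Carlos 5, Yuki 11.
Nadia and Yuki advance.
Runoff: Nadia is preferred to Yuki by 24 voters; Yuki by 11.
Nadia wins the runoff.

Nadia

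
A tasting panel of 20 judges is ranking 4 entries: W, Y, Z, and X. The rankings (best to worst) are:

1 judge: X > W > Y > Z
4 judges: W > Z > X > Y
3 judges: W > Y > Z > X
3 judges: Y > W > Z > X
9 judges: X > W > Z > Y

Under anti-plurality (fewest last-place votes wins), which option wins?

Last-place votes: W 0, Y 13, Z 1, X 6.
W is ranked last by the fewest voters, so W wins.

W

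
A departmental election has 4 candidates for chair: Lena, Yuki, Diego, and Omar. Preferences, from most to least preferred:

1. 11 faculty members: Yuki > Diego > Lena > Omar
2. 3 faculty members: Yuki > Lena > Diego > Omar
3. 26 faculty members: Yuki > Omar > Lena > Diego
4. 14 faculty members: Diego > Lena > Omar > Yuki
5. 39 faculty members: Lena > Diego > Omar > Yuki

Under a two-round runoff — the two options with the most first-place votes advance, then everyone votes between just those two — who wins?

Lena

Round 1 first-place votes: Lena 39, Yuki 40, Diego 14, Omar 0.
Yuki and Lena advance.
Runoff: Yuki is preferred to Lena by 40 voters; Lena by 53.
Lena wins the runoff.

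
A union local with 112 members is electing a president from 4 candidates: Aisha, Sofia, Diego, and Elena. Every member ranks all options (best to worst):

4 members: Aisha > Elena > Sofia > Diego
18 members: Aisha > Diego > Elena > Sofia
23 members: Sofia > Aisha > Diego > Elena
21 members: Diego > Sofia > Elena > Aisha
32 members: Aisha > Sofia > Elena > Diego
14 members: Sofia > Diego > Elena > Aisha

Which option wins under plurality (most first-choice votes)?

First-place votes: Aisha 54, Sofia 37, Diego 21, Elena 0.
Aisha has the most first-place votes.

Aisha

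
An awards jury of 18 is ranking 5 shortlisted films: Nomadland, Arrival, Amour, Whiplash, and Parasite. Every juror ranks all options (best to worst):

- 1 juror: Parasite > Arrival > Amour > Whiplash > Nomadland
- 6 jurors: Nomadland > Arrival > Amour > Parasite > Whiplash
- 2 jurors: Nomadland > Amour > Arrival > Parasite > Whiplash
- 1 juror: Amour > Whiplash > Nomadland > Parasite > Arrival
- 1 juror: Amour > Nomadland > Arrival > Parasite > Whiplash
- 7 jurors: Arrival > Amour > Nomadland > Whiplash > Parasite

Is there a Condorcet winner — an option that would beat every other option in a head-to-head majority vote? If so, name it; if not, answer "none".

Checking pairwise contests:
Amour beats Nomadland 10–8.
Nomadland beats Arrival 10–8.
Arrival beats Amour 14–4.
Nomadland beats Whiplash 16–2.
Nomadland beats Parasite 17–1.
Every option loses at least one head-to-head, so there is no Condorcet winner.

none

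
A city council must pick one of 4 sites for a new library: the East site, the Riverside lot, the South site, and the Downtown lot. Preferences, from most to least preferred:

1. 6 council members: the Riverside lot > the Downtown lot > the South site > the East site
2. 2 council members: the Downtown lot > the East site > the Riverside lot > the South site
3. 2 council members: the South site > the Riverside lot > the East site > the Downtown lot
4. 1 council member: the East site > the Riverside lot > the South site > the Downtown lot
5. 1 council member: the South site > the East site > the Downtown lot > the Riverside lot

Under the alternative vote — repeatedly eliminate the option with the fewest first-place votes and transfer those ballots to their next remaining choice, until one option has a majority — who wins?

the Riverside lot

Round 1: the East site 1, the Riverside lot 6, the South site 3, the Downtown lot 2. Eliminate the East site.
Round 2: the Riverside lot 7, the South site 3, the Downtown lot 2. The Riverside lot has a majority.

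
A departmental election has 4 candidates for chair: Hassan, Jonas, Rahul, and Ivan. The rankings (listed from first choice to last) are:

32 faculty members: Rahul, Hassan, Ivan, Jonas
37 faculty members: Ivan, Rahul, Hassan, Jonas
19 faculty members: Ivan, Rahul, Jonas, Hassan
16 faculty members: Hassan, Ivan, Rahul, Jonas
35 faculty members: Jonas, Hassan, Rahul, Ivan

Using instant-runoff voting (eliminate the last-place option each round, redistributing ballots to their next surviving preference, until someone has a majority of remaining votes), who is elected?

Ivan

Round 1: Hassan 16, Jonas 35, Rahul 32, Ivan 56. Eliminate Hassan.
Round 2: Jonas 35, Rahul 32, Ivan 72. Ivan has a majority.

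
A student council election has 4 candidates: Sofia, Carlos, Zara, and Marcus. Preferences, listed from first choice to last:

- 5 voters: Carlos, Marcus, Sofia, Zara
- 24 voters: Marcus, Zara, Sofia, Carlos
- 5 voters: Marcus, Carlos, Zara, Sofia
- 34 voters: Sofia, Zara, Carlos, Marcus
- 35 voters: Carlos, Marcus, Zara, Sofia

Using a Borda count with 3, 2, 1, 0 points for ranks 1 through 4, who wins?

Sofia: 5·1 + 24·1 + 5·0 + 34·3 + 35·0 = 131
Carlos: 5·3 + 24·0 + 5·2 + 34·1 + 35·3 = 164
Zara: 5·0 + 24·2 + 5·1 + 34·2 + 35·1 = 156
Marcus: 5·2 + 24·3 + 5·3 + 34·0 + 35·2 = 167
Marcus has the highest Borda score (167).

Marcus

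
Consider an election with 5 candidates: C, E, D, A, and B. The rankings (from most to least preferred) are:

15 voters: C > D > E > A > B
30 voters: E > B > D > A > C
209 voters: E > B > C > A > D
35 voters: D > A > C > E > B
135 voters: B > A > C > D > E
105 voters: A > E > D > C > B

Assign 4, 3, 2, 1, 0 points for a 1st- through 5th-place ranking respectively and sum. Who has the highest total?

C: 15·4 + 30·0 + 209·2 + 35·2 + 135·2 + 105·1 = 923
E: 15·2 + 30·4 + 209·4 + 35·1 + 135·0 + 105·3 = 1336
D: 15·3 + 30·2 + 209·0 + 35·4 + 135·1 + 105·2 = 590
A: 15·1 + 30·1 + 209·1 + 35·3 + 135·3 + 105·4 = 1184
B: 15·0 + 30·3 + 209·3 + 35·0 + 135·4 + 105·0 = 1257
E has the highest Borda score (1336).

E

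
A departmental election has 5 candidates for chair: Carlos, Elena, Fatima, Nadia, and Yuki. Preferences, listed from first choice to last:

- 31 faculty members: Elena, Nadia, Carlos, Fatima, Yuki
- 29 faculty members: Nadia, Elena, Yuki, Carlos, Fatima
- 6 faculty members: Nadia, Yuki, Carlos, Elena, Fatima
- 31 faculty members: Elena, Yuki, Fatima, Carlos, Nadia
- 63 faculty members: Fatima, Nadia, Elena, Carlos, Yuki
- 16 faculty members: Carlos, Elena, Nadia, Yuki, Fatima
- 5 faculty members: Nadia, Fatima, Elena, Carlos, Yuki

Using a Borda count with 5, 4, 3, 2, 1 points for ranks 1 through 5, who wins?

Carlos: 31·3 + 29·2 + 6·3 + 31·2 + 63·2 + 16·5 + 5·2 = 447
Elena: 31·5 + 29·4 + 6·2 + 31·5 + 63·3 + 16·4 + 5·3 = 706
Fatima: 31·2 + 29·1 + 6·1 + 31·3 + 63·5 + 16·1 + 5·4 = 541
Nadia: 31·4 + 29·5 + 6·5 + 31·1 + 63·4 + 16·3 + 5·5 = 655
Yuki: 31·1 + 29·3 + 6·4 + 31·4 + 63·1 + 16·2 + 5·1 = 366
Elena has the highest Borda score (706).

Elena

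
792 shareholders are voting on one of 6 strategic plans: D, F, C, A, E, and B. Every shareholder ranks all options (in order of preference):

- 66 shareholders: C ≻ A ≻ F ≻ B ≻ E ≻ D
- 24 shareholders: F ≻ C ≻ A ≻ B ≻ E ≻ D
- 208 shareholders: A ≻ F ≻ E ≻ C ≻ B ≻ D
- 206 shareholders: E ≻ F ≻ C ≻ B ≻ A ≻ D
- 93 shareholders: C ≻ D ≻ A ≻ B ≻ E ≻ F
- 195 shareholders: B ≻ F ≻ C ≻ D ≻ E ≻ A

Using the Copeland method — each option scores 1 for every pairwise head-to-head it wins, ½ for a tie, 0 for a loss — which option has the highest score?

F

D: loses to F, C, A, E, and B → score 0.
F: beats D, C, A, E, and B → score 5.
C: beats D, A, and B; loses to F and E → score 3.
A: beats D; loses to F, C, E, and B → score 1.
E: beats D, C, A, and B; loses to F → score 4.
B: beats D and A; loses to F, C, and E → score 2.
F has the best pairwise record.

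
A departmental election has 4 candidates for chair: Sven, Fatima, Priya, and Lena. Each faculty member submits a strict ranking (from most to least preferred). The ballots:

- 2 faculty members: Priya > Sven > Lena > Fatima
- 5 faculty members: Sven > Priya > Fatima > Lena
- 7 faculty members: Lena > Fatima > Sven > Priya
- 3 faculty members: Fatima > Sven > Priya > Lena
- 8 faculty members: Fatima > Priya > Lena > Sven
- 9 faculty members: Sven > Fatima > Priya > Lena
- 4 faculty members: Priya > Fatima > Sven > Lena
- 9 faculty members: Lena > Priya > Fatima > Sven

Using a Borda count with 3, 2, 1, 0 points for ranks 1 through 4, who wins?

Fatima

Sven: 2·2 + 5·3 + 7·1 + 3·2 + 8·0 + 9·3 + 4·1 + 9·0 = 63
Fatima: 2·0 + 5·1 + 7·2 + 3·3 + 8·3 + 9·2 + 4·2 + 9·1 = 87
Priya: 2·3 + 5·2 + 7·0 + 3·1 + 8·2 + 9·1 + 4·3 + 9·2 = 74
Lena: 2·1 + 5·0 + 7·3 + 3·0 + 8·1 + 9·0 + 4·0 + 9·3 = 58
Fatima has the highest Borda score (87).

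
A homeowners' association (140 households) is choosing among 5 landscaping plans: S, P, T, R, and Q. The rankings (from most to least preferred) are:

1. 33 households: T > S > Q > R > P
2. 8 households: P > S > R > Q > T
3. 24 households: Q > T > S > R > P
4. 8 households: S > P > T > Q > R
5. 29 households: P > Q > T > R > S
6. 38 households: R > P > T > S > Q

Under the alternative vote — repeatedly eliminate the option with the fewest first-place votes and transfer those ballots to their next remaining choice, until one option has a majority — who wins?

Round 1: S 8, P 37, T 33, R 38, Q 24. Eliminate S.
Round 2: P 45, T 33, R 38, Q 24. Eliminate Q.
Round 3: P 45, T 57, R 38. Eliminate R.
Round 4: P 83, T 57. P has a majority.

P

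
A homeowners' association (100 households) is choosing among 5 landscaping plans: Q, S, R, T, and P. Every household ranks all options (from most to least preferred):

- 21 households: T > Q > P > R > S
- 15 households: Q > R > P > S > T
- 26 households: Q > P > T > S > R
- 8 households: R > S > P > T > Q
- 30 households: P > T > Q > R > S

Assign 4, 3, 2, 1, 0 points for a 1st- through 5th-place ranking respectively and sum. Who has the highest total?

Q: 21·3 + 15·4 + 26·4 + 8·0 + 30·2 = 287
S: 21·0 + 15·1 + 26·1 + 8·3 + 30·0 = 65
R: 21·1 + 15·3 + 26·0 + 8·4 + 30·1 = 128
T: 21·4 + 15·0 + 26·2 + 8·1 + 30·3 = 234
P: 21·2 + 15·2 + 26·3 + 8·2 + 30·4 = 286
Q has the highest Borda score (287).

Q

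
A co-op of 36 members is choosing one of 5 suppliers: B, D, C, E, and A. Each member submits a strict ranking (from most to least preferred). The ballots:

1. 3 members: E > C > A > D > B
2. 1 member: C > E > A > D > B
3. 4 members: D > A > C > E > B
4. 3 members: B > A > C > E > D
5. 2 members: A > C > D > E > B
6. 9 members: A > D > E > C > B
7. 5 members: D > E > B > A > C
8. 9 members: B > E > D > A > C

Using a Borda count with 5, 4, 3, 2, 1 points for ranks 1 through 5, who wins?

D

B: 3·1 + 1·1 + 4·1 + 3·5 + 2·1 + 9·1 + 5·3 + 9·5 = 94
D: 3·2 + 1·2 + 4·5 + 3·1 + 2·3 + 9·4 + 5·5 + 9·3 = 125
C: 3·4 + 1·5 + 4·3 + 3·3 + 2·4 + 9·2 + 5·1 + 9·1 = 78
E: 3·5 + 1·4 + 4·2 + 3·2 + 2·2 + 9·3 + 5·4 + 9·4 = 120
A: 3·3 + 1·3 + 4·4 + 3·4 + 2·5 + 9·5 + 5·2 + 9·2 = 123
D has the highest Borda score (125).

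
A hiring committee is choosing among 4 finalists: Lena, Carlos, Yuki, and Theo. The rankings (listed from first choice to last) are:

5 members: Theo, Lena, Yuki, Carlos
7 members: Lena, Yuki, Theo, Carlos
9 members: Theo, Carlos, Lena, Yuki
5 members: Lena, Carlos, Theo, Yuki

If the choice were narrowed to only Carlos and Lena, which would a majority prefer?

Lena

Voters preferring Carlos to Lena: 9; preferring Lena to Carlos: 17.
Lena wins the head-to-head.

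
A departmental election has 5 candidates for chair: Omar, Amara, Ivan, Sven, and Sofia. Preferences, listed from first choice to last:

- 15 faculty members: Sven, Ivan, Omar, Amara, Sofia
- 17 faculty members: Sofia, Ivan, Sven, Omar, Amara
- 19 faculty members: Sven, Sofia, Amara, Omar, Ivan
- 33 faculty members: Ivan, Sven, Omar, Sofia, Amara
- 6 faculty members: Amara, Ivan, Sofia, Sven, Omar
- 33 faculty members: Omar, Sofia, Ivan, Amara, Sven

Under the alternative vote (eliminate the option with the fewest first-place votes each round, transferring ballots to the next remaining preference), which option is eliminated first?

Amara

Round 1: Omar 33, Amara 6, Ivan 33, Sven 34, Sofia 17. Eliminate Amara.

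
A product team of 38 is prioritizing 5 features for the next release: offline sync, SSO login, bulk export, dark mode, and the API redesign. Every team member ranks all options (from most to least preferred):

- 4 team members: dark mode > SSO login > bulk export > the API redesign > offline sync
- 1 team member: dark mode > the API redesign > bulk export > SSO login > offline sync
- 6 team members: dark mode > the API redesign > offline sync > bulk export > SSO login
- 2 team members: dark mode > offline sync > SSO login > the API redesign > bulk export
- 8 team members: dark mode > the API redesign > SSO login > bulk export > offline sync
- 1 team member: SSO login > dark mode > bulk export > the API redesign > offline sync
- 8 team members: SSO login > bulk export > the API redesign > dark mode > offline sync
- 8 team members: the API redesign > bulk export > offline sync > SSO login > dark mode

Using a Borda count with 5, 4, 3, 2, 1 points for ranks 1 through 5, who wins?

the API redesign

offline sync: 4·1 + 1·1 + 6·3 + 2·4 + 8·1 + 1·1 + 8·1 + 8·3 = 72
SSO login: 4·4 + 1·2 + 6·1 + 2·3 + 8·3 + 1·5 + 8·5 + 8·2 = 115
bulk export: 4·3 + 1·3 + 6·2 + 2·1 + 8·2 + 1·3 + 8·4 + 8·4 = 112
dark mode: 4·5 + 1·5 + 6·5 + 2·5 + 8·5 + 1·4 + 8·2 + 8·1 = 133
the API redesign: 4·2 + 1·4 + 6·4 + 2·2 + 8·4 + 1·2 + 8·3 + 8·5 = 138
the API redesign has the highest Borda score (138).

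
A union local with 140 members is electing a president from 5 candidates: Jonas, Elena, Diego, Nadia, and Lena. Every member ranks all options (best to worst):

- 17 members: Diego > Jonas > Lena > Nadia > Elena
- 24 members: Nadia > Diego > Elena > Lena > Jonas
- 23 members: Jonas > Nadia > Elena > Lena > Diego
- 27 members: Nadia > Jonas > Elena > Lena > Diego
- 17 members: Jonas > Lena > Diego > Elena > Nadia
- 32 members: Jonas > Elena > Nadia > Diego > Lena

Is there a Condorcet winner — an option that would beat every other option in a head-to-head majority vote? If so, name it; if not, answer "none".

Jonas vs Elena: 116–24 for Jonas.
Jonas vs Diego: 99–41 for Jonas.
Jonas vs Nadia: 89–51 for Jonas.
Jonas vs Lena: 116–24 for Jonas.
Jonas beats every other option head-to-head.

Jonas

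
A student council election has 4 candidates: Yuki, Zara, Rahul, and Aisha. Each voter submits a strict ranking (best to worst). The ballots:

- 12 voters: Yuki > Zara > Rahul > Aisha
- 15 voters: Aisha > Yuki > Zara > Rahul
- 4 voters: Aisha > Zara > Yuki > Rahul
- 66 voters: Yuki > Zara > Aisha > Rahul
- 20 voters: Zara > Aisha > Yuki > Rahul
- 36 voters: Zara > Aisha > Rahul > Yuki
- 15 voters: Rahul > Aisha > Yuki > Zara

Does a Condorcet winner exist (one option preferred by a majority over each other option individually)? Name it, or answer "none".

Checking pairwise contests:
Aisha beats Yuki 90–78.
Yuki beats Zara 108–60.
Yuki beats Rahul 117–51.
Zara beats Aisha 134–34.
Every option loses at least one head-to-head, so there is no Condorcet winner.

none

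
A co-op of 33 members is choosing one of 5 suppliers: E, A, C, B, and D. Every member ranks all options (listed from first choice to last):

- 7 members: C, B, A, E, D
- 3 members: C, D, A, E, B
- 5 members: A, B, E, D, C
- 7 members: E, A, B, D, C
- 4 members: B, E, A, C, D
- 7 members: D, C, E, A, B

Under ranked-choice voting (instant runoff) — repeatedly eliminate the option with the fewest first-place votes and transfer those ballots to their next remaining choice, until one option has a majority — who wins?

C

Round 1: E 7, A 5, C 10, B 4, D 7. Eliminate B.
Round 2: E 11, A 5, C 10, D 7. Eliminate A.
Round 3: E 16, C 10, D 7. Eliminate D.
Round 4: E 16, C 17. C has a majority.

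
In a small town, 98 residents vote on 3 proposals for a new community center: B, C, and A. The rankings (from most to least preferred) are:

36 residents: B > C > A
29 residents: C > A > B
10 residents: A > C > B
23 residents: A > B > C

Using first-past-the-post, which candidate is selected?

First-place votes: B 36, C 29, A 33.
B has the most first-place votes.

B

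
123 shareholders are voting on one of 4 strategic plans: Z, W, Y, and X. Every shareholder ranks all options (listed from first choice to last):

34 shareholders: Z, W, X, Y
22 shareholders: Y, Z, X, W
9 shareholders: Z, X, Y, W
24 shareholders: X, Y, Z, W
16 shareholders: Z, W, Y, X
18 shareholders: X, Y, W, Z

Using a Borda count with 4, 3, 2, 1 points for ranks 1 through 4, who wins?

Z

Z: 34·4 + 22·3 + 9·4 + 24·2 + 16·4 + 18·1 = 368
W: 34·3 + 22·1 + 9·1 + 24·1 + 16·3 + 18·2 = 241
Y: 34·1 + 22·4 + 9·2 + 24·3 + 16·2 + 18·3 = 298
X: 34·2 + 22·2 + 9·3 + 24·4 + 16·1 + 18·4 = 323
Z has the highest Borda score (368).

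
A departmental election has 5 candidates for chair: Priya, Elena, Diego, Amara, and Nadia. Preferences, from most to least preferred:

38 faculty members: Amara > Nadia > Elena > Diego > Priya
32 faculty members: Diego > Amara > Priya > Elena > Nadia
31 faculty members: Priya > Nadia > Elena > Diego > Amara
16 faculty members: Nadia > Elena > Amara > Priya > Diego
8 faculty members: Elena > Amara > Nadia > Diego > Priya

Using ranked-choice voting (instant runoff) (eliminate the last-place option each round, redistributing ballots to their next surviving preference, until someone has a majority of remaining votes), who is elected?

Diego

Round 1: Priya 31, Elena 8, Diego 32, Amara 38, Nadia 16. Eliminate Elena.
Round 2: Priya 31, Diego 32, Amara 46, Nadia 16. Eliminate Nadia.
Round 3: Priya 31, Diego 32, Amara 62. Eliminate Priya.
Round 4: Diego 63, Amara 62. Diego has a majority.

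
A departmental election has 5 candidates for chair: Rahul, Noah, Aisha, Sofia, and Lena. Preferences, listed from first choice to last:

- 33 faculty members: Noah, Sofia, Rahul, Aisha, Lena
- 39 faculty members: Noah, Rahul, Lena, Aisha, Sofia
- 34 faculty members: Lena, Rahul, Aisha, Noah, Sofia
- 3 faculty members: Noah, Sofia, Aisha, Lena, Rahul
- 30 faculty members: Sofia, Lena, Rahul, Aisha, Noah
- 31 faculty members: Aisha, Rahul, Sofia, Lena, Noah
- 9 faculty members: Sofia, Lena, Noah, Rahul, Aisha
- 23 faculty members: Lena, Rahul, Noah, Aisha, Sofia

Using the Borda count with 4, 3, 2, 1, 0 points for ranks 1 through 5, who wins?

Rahul

Rahul: 33·2 + 39·3 + 34·3 + 3·0 + 30·2 + 31·3 + 9·1 + 23·3 = 516
Noah: 33·4 + 39·4 + 34·1 + 3·4 + 30·0 + 31·0 + 9·2 + 23·2 = 398
Aisha: 33·1 + 39·1 + 34·2 + 3·2 + 30·1 + 31·4 + 9·0 + 23·1 = 323
Sofia: 33·3 + 39·0 + 34·0 + 3·3 + 30·4 + 31·2 + 9·4 + 23·0 = 326
Lena: 33·0 + 39·2 + 34·4 + 3·1 + 30·3 + 31·1 + 9·3 + 23·4 = 457
Rahul has the highest Borda score (516).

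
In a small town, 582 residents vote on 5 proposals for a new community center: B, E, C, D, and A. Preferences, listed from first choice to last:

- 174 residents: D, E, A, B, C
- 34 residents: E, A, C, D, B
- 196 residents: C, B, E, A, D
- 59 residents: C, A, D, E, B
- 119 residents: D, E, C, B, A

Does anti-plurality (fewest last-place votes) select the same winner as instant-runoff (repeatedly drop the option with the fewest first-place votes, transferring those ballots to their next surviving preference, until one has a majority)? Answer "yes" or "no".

Anti-plurality — last-place votes: B 93, E 0, C 174, D 196, A 119. Winner: E.
Instant-runoff — R1 B 0, E 34, C 255, D 293, A 0 (D winner). Winner: D.
The two methods disagree.

no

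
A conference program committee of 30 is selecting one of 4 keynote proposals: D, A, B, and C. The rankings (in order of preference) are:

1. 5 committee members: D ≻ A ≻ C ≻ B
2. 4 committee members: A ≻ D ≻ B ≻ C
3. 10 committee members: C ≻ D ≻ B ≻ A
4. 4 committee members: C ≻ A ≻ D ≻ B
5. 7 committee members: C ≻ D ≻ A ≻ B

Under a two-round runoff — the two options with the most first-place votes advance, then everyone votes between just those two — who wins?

Round 1 first-place votes: D 5, A 4, B 0, C 21.
C and D advance.
Runoff: C is preferred to D by 21 voters; D by 9.
C wins the runoff.

C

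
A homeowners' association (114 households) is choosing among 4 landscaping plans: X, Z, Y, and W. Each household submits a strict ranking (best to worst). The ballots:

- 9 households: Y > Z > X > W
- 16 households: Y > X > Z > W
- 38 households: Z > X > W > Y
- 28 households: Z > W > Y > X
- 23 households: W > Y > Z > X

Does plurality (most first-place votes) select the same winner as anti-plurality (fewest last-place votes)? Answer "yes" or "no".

yes

Plurality — first-place votes: X 0, Z 66, Y 25, W 23. Winner: Z.
Anti-plurality — last-place votes: X 51, Z 0, Y 38, W 25. Winner: Z.
The two methods agree.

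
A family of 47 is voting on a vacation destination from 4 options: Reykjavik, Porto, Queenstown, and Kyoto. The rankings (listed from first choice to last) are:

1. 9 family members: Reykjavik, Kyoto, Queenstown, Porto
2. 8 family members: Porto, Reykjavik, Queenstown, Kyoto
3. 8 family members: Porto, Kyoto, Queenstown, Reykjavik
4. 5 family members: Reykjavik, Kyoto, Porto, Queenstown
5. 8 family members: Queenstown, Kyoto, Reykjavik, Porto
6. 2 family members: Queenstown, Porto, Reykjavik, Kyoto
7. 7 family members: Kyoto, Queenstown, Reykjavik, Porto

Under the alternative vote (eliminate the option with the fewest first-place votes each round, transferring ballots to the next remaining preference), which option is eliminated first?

Kyoto

Round 1: Reykjavik 14, Porto 16, Queenstown 10, Kyoto 7. Eliminate Kyoto.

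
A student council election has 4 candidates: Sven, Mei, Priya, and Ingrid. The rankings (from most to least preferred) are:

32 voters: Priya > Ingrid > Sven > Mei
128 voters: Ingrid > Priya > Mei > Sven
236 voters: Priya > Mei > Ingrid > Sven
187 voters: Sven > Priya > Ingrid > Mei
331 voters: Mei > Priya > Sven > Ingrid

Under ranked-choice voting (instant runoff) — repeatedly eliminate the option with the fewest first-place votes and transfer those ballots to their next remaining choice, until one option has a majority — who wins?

Priya

Round 1: Sven 187, Mei 331, Priya 268, Ingrid 128. Eliminate Ingrid.
Round 2: Sven 187, Mei 331, Priya 396. Eliminate Sven.
Round 3: Mei 331, Priya 583. Priya has a majority.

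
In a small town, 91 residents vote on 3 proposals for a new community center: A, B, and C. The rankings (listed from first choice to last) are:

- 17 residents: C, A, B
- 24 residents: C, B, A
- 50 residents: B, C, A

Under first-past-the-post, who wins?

First-place votes: A 0, B 50, C 41.
B has the most first-place votes.

B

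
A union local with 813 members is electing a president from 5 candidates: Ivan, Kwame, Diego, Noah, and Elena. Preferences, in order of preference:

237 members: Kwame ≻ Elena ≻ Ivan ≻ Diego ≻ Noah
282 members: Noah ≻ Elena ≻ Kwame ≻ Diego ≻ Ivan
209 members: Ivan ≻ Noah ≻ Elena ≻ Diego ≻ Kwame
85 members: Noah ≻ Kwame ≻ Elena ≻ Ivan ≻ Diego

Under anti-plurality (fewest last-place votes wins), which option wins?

Last-place votes: Ivan 282, Kwame 209, Diego 85, Noah 237, Elena 0.
Elena is ranked last by the fewest voters, so Elena wins.

Elena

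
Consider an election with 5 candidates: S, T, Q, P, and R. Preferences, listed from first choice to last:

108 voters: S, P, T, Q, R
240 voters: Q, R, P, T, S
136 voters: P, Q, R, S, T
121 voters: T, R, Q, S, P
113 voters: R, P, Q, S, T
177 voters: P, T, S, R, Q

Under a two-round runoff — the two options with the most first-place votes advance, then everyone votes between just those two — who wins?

Round 1 first-place votes: S 108, T 121, Q 240, P 313, R 113.
P and Q advance.
Runoff: P is preferred to Q by 534 voters; Q by 361.
P wins the runoff.

P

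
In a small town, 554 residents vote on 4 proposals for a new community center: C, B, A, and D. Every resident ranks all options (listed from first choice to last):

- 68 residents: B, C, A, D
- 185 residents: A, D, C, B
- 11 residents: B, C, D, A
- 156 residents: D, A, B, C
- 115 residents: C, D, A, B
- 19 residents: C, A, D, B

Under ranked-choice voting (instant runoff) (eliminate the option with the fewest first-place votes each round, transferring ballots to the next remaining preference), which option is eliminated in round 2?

Round 1: C 134, B 79, A 185, D 156. Eliminate B.
Round 2: C 213, A 185, D 156. Eliminate D.

D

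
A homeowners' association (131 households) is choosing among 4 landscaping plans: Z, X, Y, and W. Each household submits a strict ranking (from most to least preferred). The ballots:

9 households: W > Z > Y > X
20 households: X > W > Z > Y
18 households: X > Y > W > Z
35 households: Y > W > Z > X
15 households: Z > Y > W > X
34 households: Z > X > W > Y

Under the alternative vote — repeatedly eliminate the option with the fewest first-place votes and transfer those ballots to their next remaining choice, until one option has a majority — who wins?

Round 1: Z 49, X 38, Y 35, W 9. Eliminate W.
Round 2: Z 58, X 38, Y 35. Eliminate Y.
Round 3: Z 93, X 38. Z has a majority.

Z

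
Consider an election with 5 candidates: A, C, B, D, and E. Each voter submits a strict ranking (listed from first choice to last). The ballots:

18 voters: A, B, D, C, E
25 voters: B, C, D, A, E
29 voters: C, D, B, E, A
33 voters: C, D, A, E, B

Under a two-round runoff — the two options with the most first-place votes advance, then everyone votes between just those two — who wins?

C

Round 1 first-place votes: A 18, C 62, B 25, D 0, E 0.
C and B advance.
Runoff: C is preferred to B by 62 voters; B by 43.
C wins the runoff.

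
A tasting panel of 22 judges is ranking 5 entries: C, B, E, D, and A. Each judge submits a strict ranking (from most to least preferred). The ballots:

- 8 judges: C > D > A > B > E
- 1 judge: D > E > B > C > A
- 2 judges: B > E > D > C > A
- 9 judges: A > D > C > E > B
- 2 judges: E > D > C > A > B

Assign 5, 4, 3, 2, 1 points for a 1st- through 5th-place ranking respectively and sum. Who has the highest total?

D

C: 8·5 + 1·2 + 2·2 + 9·3 + 2·3 = 79
B: 8·2 + 1·3 + 2·5 + 9·1 + 2·1 = 40
E: 8·1 + 1·4 + 2·4 + 9·2 + 2·5 = 48
D: 8·4 + 1·5 + 2·3 + 9·4 + 2·4 = 87
A: 8·3 + 1·1 + 2·1 + 9·5 + 2·2 = 76
D has the highest Borda score (87).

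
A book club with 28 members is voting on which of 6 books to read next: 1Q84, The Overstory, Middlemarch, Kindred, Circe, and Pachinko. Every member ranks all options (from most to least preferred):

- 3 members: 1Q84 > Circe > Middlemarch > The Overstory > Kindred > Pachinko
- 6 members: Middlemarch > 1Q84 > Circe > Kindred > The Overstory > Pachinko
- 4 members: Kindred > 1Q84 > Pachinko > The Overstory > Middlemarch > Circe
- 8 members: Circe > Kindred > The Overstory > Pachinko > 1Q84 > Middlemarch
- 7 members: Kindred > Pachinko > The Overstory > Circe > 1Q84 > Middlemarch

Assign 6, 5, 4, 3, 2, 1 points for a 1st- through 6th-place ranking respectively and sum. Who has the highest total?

1Q84: 3·6 + 6·5 + 4·5 + 8·2 + 7·2 = 98
The Overstory: 3·3 + 6·2 + 4·3 + 8·4 + 7·4 = 93
Middlemarch: 3·4 + 6·6 + 4·2 + 8·1 + 7·1 = 71
Kindred: 3·2 + 6·3 + 4·6 + 8·5 + 7·6 = 130
Circe: 3·5 + 6·4 + 4·1 + 8·6 + 7·3 = 112
Pachinko: 3·1 + 6·1 + 4·4 + 8·3 + 7·5 = 84
Kindred has the highest Borda score (130).

Kindred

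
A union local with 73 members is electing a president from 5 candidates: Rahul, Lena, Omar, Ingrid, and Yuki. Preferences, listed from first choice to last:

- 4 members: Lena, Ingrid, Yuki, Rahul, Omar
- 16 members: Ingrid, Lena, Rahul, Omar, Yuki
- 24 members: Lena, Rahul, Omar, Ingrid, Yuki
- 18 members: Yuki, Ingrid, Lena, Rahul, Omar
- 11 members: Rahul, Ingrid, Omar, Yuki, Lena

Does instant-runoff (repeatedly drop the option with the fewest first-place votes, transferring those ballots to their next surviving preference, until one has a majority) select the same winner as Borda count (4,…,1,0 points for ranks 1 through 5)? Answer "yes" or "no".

no

Instant-runoff — R1 Rahul 11, Lena 28, Omar 0, Ingrid 16, Yuki 18 (Omar out); R2 Rahul 11, Lena 28, Ingrid 16, Yuki 18 (Rahul out); R3 Lena 28, Ingrid 27, Yuki 18 (Yuki out); R4 Lena 28, Ingrid 45 (Ingrid winner). Winner: Ingrid.
Borda — scores: Rahul 170, Lena 196, Omar 86, Ingrid 187, Yuki 91. Winner: Lena.
The two methods disagree.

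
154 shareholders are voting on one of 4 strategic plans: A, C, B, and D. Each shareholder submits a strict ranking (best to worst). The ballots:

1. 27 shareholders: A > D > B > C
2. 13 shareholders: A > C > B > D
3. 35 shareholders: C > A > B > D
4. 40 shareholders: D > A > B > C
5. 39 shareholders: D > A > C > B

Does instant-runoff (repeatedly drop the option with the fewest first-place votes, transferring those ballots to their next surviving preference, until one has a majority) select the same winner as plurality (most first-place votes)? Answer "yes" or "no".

Instant-runoff — R1 A 40, C 35, B 0, D 79 (D winner). Winner: D.
Plurality — first-place votes: A 40, C 35, B 0, D 79. Winner: D.
The two methods agree.

yes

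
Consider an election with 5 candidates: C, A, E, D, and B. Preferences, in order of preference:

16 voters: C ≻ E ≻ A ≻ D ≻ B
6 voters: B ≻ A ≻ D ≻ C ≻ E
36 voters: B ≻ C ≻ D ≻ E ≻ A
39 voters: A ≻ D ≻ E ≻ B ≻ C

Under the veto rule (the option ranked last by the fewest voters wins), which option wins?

Last-place votes: C 39, A 36, E 6, D 0, B 16.
D is ranked last by the fewest voters, so D wins.

D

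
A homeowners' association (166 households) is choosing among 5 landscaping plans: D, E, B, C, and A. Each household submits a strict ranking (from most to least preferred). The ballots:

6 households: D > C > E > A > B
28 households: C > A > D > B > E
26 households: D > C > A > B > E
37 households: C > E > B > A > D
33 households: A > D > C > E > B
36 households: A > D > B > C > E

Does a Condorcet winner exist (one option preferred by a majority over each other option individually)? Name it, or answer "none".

Checking pairwise contests:
A beats D 134–32.
D beats E 129–37.
D beats B 129–37.
D beats C 101–65.
C beats A 97–69.
Every option loses at least one head-to-head, so there is no Condorcet winner.

none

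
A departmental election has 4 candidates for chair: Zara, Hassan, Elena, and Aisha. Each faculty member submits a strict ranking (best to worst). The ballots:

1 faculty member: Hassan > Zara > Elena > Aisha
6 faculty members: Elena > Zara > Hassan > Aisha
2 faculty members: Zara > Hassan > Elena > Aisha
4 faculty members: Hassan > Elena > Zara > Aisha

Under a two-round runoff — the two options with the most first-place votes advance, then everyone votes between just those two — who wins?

Round 1 first-place votes: Zara 2, Hassan 5, Elena 6, Aisha 0.
Elena and Hassan advance.
Runoff: Elena is preferred to Hassan by 6 voters; Hassan by 7.
Hassan wins the runoff.

Hassan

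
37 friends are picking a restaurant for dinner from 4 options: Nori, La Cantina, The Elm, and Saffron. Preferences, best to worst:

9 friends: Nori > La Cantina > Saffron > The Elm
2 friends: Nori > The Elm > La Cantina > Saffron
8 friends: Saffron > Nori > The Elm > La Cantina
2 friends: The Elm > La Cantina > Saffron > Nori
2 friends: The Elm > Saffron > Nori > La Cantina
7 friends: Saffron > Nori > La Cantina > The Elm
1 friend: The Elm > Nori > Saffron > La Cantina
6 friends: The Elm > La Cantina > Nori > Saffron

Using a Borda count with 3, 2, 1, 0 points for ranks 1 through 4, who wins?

Nori

Nori: 9·3 + 2·3 + 8·2 + 2·0 + 2·1 + 7·2 + 1·2 + 6·1 = 73
La Cantina: 9·2 + 2·1 + 8·0 + 2·2 + 2·0 + 7·1 + 1·0 + 6·2 = 43
The Elm: 9·0 + 2·2 + 8·1 + 2·3 + 2·3 + 7·0 + 1·3 + 6·3 = 45
Saffron: 9·1 + 2·0 + 8·3 + 2·1 + 2·2 + 7·3 + 1·1 + 6·0 = 61
Nori has the highest Borda score (73).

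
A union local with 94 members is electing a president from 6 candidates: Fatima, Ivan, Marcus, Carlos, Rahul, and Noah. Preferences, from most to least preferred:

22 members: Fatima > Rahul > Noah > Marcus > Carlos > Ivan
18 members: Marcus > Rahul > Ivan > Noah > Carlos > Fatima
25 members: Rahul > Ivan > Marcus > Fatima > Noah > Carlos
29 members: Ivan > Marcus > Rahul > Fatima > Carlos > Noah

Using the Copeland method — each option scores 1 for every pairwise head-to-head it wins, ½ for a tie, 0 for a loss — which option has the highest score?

Rahul

Fatima: beats Carlos and Noah; loses to Ivan, Marcus, and Rahul → score 2.
Ivan: beats Fatima, Marcus, Carlos, and Noah; loses to Rahul → score 4.
Marcus: beats Fatima, Carlos, and Noah; ties Rahul; loses to Ivan → score 3.5.
Carlos: loses to Fatima, Ivan, Marcus, Rahul, and Noah → score 0.
Rahul: beats Fatima, Ivan, Carlos, and Noah; ties Marcus → score 4.5.
Noah: beats Carlos; loses to Fatima, Ivan, Marcus, and Rahul → score 1.
Rahul has the best pairwise record.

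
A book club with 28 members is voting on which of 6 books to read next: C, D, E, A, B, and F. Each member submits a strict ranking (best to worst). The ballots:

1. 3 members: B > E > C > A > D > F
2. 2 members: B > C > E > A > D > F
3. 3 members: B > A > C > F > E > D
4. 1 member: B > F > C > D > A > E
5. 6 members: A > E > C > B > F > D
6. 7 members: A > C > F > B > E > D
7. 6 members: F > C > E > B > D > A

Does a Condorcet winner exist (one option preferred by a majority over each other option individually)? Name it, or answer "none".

Checking pairwise contests:
A beats C 16–12.
C beats D 28–0.
C beats E 19–9.
B beats A 15–13.
C beats B 19–9.
C beats F 21–7.
Every option loses at least one head-to-head, so there is no Condorcet winner.

none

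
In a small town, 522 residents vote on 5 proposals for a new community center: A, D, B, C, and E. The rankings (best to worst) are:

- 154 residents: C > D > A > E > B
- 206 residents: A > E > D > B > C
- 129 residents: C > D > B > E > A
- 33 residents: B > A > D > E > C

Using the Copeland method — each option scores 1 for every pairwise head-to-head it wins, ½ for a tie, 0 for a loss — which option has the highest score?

A: beats B and E; loses to D and C → score 2.
D: beats A, B, and E; loses to C → score 3.
B: loses to A, D, C, and E → score 0.
C: beats A, D, B, and E → score 4.
E: beats B; loses to A, D, and C → score 1.
C has the best pairwise record.

C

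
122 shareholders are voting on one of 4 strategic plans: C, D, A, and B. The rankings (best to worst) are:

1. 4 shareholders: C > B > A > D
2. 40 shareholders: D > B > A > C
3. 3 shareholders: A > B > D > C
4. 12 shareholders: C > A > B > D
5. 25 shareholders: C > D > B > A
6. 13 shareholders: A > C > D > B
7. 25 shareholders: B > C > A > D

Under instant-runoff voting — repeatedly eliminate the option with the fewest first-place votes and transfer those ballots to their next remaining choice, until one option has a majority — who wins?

Round 1: C 41, D 40, A 16, B 25. Eliminate A.
Round 2: C 54, D 40, B 28. Eliminate B.
Round 3: C 79, D 43. C has a majority.

C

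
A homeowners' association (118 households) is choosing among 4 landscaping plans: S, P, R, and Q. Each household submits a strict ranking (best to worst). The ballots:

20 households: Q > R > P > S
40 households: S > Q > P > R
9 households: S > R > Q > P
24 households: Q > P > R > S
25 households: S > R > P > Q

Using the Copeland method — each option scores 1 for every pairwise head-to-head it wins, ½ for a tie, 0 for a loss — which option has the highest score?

S: beats P, R, and Q → score 3.
P: beats R; loses to S and Q → score 1.
R: loses to S, P, and Q → score 0.
Q: beats P and R; loses to S → score 2.
S has the best pairwise record.

S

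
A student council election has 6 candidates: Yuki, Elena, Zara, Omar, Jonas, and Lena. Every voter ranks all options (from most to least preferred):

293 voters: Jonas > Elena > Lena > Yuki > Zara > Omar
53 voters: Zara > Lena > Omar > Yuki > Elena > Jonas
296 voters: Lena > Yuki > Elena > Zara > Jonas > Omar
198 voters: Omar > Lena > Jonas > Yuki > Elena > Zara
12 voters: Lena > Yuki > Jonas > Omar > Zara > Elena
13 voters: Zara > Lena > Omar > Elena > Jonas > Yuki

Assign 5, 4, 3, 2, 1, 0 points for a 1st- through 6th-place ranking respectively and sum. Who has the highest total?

Lena

Yuki: 293·2 + 53·2 + 296·4 + 198·2 + 12·4 + 13·0 = 2320
Elena: 293·4 + 53·1 + 296·3 + 198·1 + 12·0 + 13·2 = 2337
Zara: 293·1 + 53·5 + 296·2 + 198·0 + 12·1 + 13·5 = 1227
Omar: 293·0 + 53·3 + 296·0 + 198·5 + 12·2 + 13·3 = 1212
Jonas: 293·5 + 53·0 + 296·1 + 198·3 + 12·3 + 13·1 = 2404
Lena: 293·3 + 53·4 + 296·5 + 198·4 + 12·5 + 13·4 = 3475
Lena has the highest Borda score (3475).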